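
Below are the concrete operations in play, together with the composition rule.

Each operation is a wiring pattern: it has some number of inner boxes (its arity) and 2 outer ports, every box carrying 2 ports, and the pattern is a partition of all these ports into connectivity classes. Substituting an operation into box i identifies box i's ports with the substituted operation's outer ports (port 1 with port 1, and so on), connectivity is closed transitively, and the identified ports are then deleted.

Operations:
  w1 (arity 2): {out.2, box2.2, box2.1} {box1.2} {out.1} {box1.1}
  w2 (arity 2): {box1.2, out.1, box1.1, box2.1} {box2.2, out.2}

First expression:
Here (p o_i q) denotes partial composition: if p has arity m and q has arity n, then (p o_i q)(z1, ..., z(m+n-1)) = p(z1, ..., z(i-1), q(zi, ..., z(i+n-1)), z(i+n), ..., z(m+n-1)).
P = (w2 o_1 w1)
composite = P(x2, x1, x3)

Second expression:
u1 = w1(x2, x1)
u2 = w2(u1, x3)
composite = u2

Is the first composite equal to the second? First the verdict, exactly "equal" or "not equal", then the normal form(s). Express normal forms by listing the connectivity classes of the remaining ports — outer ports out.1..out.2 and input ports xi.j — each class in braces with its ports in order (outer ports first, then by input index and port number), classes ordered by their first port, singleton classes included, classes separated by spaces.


The first composite normalizes to {out.1, x1.1, x1.2, x3.1} {out.2, x3.2} {x2.1} {x2.2}
The second composite normalizes to {out.1, x1.1, x1.2, x3.1} {out.2, x3.2} {x2.1} {x2.2}
The normal forms match — equal.

equal; the common form is {out.1, x1.1, x1.2, x3.1} {out.2, x3.2} {x2.1} {x2.2}


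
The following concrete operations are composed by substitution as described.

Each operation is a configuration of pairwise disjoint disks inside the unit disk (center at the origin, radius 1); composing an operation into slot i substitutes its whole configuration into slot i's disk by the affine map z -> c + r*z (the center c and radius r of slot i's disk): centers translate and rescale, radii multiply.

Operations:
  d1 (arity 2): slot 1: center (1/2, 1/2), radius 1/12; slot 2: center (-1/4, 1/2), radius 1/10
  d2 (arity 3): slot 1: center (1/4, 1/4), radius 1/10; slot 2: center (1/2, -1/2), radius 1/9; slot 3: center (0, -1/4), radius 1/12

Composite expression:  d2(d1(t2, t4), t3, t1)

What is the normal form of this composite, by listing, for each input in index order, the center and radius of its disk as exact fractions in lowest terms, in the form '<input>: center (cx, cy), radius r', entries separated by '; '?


Only the slot chain above each t matters under d2; compose those maps.
t2: after 2 affine steps, its disk has center (3/10, 3/10), radius 1/120
t4: after 2 affine steps, its disk has center (9/40, 3/10), radius 1/100
t3: after 1 affine step, its disk has center (1/2, -1/2), radius 1/9
t1: after 1 affine step, its disk has center (0, -1/4), radius 1/12

t1: center (0, -1/4), radius 1/12; t2: center (3/10, 3/10), radius 1/120; t3: center (1/2, -1/2), radius 1/9; t4: center (9/40, 3/10), radius 1/100


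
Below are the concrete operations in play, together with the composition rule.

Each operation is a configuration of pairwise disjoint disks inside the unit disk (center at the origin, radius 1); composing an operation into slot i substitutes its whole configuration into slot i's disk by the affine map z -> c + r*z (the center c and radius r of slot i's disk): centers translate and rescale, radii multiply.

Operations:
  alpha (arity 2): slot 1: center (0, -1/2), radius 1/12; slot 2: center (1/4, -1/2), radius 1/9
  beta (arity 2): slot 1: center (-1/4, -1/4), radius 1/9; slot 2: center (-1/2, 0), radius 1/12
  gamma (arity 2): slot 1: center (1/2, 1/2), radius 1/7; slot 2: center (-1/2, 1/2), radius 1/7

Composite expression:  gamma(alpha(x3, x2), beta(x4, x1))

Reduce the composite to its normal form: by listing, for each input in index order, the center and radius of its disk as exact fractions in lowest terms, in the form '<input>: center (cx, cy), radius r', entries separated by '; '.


x1: center (-4/7, 1/2), radius 1/84; x2: center (15/28, 3/7), radius 1/63; x3: center (1/2, 3/7), radius 1/84; x4: center (-15/28, 13/28), radius 1/63

Only the slot chain above each x matters under gamma; compose those maps.
tracing x3 down its 2-map path: center (1/2, 3/7), radius 1/84
tracing x2 down its 2-map path: center (15/28, 3/7), radius 1/63
tracing x4 down its 2-map path: center (-15/28, 13/28), radius 1/63
tracing x1 down its 2-map path: center (-4/7, 1/2), radius 1/84


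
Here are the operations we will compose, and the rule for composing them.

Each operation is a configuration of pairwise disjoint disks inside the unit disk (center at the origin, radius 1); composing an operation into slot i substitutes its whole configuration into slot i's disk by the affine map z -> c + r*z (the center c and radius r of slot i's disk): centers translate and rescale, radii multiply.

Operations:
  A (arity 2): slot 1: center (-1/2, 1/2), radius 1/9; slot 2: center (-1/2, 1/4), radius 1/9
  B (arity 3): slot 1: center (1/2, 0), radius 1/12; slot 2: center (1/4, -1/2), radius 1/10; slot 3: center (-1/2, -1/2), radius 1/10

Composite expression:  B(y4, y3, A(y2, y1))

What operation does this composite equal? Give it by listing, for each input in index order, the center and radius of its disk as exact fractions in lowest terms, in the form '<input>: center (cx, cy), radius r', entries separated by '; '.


Each y-disk chains the slot maps above it in B; radii multiply.
input y4: composing its 1 substitution step yields center (1/2, 0), radius 1/12
input y3: composing its 1 substitution step yields center (1/4, -1/2), radius 1/10
input y2: composing its 2 substitution steps yields center (-11/20, -9/20), radius 1/90
input y1: composing its 2 substitution steps yields center (-11/20, -19/40), radius 1/90

y1: center (-11/20, -19/40), radius 1/90; y2: center (-11/20, -9/20), radius 1/90; y3: center (1/4, -1/2), radius 1/10; y4: center (1/2, 0), radius 1/12


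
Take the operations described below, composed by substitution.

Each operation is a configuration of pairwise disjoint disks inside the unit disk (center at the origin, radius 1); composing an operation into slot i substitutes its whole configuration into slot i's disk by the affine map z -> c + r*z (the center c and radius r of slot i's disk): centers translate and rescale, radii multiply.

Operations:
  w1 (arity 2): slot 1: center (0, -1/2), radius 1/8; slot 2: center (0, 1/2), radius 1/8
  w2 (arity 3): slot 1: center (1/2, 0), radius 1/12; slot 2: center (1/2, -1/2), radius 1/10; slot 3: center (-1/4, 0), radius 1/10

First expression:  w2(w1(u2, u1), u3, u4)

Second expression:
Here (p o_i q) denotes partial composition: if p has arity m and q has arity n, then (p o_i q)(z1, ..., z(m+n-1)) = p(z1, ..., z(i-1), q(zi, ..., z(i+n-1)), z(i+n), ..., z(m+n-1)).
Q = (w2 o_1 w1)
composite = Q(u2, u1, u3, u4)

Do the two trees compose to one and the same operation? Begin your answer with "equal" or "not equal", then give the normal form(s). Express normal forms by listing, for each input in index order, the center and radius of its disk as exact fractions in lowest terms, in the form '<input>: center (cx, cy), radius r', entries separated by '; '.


equal; both compose to u1: center (1/2, 1/24), radius 1/96; u2: center (1/2, -1/24), radius 1/96; u3: center (1/2, -1/2), radius 1/10; u4: center (-1/4, 0), radius 1/10

Reducing the first expression gives u1: center (1/2, 1/24), radius 1/96; u2: center (1/2, -1/24), radius 1/96; u3: center (1/2, -1/2), radius 1/10; u4: center (-1/4, 0), radius 1/10
Reducing the second expression gives u1: center (1/2, 1/24), radius 1/96; u2: center (1/2, -1/24), radius 1/96; u3: center (1/2, -1/2), radius 1/10; u4: center (-1/4, 0), radius 1/10
Same normal form: equal.


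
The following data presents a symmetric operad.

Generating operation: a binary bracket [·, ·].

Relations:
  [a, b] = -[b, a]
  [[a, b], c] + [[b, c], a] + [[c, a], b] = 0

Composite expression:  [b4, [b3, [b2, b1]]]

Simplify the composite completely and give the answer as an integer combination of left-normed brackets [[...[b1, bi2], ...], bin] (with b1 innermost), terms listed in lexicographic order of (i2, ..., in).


Skip Jacobi rewriting: expand, keep b1-initial words, read off terms.
Composite bracket: [b4, [b3, [b2, b1]]]
Expanding via [a, b] = ab - ba: 8 signed words (2^3 = 8).
Collect the words opening with b1:
  from b1b2b3b4, sign -1: term -[[[b1, b2], b3], b4]

-[[[b1, b2], b3], b4]


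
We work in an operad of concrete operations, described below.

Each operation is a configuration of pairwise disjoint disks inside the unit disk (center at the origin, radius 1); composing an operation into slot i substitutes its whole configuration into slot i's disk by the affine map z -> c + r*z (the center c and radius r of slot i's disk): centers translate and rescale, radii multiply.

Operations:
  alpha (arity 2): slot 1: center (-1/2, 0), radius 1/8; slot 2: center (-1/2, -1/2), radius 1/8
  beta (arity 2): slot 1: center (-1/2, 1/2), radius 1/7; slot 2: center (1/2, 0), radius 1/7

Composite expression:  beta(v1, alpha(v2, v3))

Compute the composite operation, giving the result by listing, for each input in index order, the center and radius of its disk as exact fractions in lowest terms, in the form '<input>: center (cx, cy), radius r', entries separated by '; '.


v1: center (-1/2, 1/2), radius 1/7; v2: center (3/7, 0), radius 1/56; v3: center (3/7, -1/14), radius 1/56

Below beta, radii multiply path by path; the v-disk centers shift.
v1: after 1 affine step, its disk has center (-1/2, 1/2), radius 1/7
v2: after 2 affine steps, its disk has center (3/7, 0), radius 1/56
v3: after 2 affine steps, its disk has center (3/7, -1/14), radius 1/56


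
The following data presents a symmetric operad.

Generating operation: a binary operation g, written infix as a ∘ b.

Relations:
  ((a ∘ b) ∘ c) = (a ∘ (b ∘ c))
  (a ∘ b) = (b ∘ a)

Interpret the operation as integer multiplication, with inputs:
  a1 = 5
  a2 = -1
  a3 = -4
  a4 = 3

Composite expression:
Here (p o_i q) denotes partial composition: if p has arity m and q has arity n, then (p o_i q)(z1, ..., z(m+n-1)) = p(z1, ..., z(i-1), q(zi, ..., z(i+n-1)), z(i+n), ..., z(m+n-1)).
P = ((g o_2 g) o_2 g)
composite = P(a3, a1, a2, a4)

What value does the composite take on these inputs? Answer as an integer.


(a1 ∘ a2) = -5
((a1 ∘ a2) ∘ a4) = -15
(a3 ∘ ((a1 ∘ a2) ∘ a4)) = 60

60


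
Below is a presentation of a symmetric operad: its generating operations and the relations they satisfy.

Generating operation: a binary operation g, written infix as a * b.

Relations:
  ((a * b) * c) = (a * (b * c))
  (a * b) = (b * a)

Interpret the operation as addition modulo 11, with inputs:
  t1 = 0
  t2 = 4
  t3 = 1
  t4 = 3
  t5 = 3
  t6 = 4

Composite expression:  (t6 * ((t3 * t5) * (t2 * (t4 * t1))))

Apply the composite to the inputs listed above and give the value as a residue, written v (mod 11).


(t3 * t5) = 4
(t4 * t1) = 3
(t2 * (t4 * t1)) = 7
((t3 * t5) * (t2 * (t4 * t1))) = 0
(t6 * ((t3 * t5) * (t2 * (t4 * t1)))) = 4

4 (mod 11)


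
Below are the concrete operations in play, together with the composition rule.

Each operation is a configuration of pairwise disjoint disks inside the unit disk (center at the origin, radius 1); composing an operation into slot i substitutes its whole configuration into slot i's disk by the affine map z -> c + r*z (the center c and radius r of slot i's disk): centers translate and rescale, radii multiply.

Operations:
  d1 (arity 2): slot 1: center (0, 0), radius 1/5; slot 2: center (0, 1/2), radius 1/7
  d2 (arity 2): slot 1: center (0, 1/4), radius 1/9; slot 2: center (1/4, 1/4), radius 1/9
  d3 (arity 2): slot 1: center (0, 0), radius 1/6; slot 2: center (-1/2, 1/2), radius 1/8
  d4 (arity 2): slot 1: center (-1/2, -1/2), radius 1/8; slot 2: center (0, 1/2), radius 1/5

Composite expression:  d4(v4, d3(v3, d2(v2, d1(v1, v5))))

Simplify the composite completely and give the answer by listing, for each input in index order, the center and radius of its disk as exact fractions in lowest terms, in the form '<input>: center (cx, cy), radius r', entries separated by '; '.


v1: center (-3/32, 97/160), radius 1/1800; v2: center (-1/10, 97/160), radius 1/360; v3: center (0, 1/2), radius 1/30; v4: center (-1/2, -1/2), radius 1/8; v5: center (-3/32, 175/288), radius 1/2520

Nesting under d4 composes maps z -> c + r*z down each v-path.
input v4: composing its 1 substitution step yields center (-1/2, -1/2), radius 1/8
input v3: composing its 2 substitution steps yields center (0, 1/2), radius 1/30
input v2: composing its 3 substitution steps yields center (-1/10, 97/160), radius 1/360
input v1: composing its 4 substitution steps yields center (-3/32, 97/160), radius 1/1800
input v5: composing its 4 substitution steps yields center (-3/32, 175/288), radius 1/2520


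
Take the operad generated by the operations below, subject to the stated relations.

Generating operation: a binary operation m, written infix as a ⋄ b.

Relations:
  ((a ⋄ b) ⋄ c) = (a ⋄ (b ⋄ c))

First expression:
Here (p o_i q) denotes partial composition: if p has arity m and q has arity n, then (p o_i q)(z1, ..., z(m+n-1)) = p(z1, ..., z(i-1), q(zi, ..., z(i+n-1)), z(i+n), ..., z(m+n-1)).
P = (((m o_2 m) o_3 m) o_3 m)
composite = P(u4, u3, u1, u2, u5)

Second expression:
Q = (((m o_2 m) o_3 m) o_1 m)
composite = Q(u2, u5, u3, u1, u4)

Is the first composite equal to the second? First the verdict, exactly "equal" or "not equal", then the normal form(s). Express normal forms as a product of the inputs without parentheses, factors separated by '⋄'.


not equal — first u4 ⋄ u3 ⋄ u1 ⋄ u2 ⋄ u5, second u2 ⋄ u5 ⋄ u3 ⋄ u1 ⋄ u4

Normal form of the first expression: u4 ⋄ u3 ⋄ u1 ⋄ u2 ⋄ u5
Normal form of the second expression: u2 ⋄ u5 ⋄ u3 ⋄ u1 ⋄ u4
The forms do not match — not equal.


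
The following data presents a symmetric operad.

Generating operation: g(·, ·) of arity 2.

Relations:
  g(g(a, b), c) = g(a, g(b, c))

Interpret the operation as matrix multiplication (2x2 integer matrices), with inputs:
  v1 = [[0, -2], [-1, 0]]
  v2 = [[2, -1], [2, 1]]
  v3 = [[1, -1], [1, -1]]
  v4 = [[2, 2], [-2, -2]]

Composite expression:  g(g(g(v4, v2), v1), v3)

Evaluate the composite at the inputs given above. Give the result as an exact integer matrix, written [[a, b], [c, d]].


[[-16, 16], [16, -16]]

g(v4, v2) = [[8, 0], [-8, 0]]
g(g(v4, v2), v1) = [[0, -16], [0, 16]]
g(g(g(v4, v2), v1), v3) = [[-16, 16], [16, -16]]


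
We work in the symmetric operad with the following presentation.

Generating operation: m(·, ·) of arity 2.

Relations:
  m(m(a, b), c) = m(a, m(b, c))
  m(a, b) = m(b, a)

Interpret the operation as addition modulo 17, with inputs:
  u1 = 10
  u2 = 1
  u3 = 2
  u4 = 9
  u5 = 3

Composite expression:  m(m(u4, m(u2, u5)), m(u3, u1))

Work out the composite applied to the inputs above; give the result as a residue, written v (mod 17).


8 (mod 17)

m(u2, u5) = 4
m(u4, m(u2, u5)) = 13
m(u3, u1) = 12
m(m(u4, m(u2, u5)), m(u3, u1)) = 8


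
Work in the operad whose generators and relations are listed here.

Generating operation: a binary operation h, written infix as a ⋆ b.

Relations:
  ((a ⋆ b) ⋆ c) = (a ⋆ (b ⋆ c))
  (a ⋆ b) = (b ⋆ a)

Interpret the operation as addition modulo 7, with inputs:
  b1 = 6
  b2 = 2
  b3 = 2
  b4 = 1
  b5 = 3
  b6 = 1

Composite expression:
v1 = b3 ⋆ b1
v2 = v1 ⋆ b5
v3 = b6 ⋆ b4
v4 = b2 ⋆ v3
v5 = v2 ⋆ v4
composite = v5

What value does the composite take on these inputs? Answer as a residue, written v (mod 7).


(b3 ⋆ b1) = 1
((b3 ⋆ b1) ⋆ b5) = 4
(b6 ⋆ b4) = 2
(b2 ⋆ (b6 ⋆ b4)) = 4
(((b3 ⋆ b1) ⋆ b5) ⋆ (b2 ⋆ (b6 ⋆ b4))) = 1

1 (mod 7)


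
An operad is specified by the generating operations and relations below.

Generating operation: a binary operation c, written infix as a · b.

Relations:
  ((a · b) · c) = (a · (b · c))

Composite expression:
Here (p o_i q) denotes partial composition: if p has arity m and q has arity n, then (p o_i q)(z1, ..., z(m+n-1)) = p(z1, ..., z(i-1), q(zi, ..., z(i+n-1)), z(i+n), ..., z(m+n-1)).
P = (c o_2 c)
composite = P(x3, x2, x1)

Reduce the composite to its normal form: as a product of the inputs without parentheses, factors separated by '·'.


x3 · x2 · x1

Every regrouping of c is equal, so read the x-inputs in written order.
(x2 · x1) unparenthesizes to x2 · x1
(x3 · (x2 · x1)) unparenthesizes to x3 · x2 · x1


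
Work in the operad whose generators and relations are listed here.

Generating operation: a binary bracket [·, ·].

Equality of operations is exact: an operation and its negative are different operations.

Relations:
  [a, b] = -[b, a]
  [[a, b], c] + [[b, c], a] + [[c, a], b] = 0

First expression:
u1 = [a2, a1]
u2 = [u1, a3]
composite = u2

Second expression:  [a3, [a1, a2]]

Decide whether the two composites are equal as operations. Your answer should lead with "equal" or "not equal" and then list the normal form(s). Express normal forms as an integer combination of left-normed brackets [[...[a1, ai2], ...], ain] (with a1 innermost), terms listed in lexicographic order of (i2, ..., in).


equal; both compose to -[[a1, a2], a3]

The first expression, normalized: -[[a1, a2], a3]
The second expression, normalized: -[[a1, a2], a3]
The normal forms match — equal.


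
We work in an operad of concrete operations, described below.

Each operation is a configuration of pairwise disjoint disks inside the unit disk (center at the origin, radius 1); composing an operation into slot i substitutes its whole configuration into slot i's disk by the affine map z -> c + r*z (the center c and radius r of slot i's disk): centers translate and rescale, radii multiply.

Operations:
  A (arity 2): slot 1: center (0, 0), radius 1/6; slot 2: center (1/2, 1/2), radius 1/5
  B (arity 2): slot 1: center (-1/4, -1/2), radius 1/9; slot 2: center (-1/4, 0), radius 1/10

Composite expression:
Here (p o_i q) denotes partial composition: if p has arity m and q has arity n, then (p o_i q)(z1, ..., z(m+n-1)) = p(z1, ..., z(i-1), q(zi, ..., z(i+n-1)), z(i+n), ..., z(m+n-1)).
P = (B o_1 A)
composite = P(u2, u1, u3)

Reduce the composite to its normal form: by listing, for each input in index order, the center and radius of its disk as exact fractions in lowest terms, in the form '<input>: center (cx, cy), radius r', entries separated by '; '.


Nesting under B composes maps z -> c + r*z down each u-path.
tracing u2 down its 2-map path: center (-1/4, -1/2), radius 1/54
tracing u1 down its 2-map path: center (-7/36, -4/9), radius 1/45
tracing u3 down its 1-map path: center (-1/4, 0), radius 1/10

u1: center (-7/36, -4/9), radius 1/45; u2: center (-1/4, -1/2), radius 1/54; u3: center (-1/4, 0), radius 1/10


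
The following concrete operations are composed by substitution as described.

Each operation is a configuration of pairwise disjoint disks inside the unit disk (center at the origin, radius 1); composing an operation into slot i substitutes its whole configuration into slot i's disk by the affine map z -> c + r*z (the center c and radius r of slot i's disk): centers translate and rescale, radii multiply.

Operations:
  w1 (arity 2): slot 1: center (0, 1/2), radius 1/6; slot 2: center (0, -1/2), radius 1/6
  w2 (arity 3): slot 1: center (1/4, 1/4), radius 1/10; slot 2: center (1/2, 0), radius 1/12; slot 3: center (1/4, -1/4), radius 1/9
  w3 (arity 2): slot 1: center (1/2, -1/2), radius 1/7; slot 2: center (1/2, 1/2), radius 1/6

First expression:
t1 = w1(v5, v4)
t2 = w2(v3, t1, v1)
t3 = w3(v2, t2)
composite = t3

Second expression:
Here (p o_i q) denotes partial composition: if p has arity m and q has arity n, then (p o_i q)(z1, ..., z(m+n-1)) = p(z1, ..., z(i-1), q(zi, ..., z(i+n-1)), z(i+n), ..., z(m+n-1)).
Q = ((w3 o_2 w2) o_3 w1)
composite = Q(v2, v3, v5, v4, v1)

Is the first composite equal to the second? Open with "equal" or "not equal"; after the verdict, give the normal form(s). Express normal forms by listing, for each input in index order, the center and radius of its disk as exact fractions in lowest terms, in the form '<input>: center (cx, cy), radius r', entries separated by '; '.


equal: each reduces to v1: center (13/24, 11/24), radius 1/54; v2: center (1/2, -1/2), radius 1/7; v3: center (13/24, 13/24), radius 1/60; v4: center (7/12, 71/144), radius 1/432; v5: center (7/12, 73/144), radius 1/432

Reducing the first expression gives v1: center (13/24, 11/24), radius 1/54; v2: center (1/2, -1/2), radius 1/7; v3: center (13/24, 13/24), radius 1/60; v4: center (7/12, 71/144), radius 1/432; v5: center (7/12, 73/144), radius 1/432
Reducing the second expression gives v1: center (13/24, 11/24), radius 1/54; v2: center (1/2, -1/2), radius 1/7; v3: center (13/24, 13/24), radius 1/60; v4: center (7/12, 71/144), radius 1/432; v5: center (7/12, 73/144), radius 1/432
Both agree, so they are equal.


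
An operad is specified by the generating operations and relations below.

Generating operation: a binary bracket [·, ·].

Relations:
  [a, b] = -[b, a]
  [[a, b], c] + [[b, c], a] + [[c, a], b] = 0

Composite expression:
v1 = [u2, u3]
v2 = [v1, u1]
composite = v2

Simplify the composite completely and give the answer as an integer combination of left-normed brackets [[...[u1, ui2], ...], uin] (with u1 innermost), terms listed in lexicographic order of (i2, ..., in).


-[[u1, u2], u3] + [[u1, u3], u2]

Left-normed coefficients sit on the u1-initial expansion words.
Composite bracket: [[u2, u3], u1]
The bracket unfolds into 4 signed words via [a, b] = ab - ba (2^2 = 4).
Keep just the words that open with u1:
  u1u2u3 appears with sign -1, giving the term -[[u1, u2], u3]
  u1u3u2 appears with sign +1, giving the term +[[u1, u3], u2]


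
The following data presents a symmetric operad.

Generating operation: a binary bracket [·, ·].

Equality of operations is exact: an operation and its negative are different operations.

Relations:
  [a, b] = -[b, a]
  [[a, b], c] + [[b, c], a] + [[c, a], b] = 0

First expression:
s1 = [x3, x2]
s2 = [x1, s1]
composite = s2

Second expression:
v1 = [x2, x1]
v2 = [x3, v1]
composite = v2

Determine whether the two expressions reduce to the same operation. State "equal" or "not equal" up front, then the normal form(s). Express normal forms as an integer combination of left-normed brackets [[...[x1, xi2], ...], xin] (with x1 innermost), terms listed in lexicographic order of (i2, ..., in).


not equal: they reduce to -[[x1, x2], x3] + [[x1, x3], x2] and [[x1, x2], x3]


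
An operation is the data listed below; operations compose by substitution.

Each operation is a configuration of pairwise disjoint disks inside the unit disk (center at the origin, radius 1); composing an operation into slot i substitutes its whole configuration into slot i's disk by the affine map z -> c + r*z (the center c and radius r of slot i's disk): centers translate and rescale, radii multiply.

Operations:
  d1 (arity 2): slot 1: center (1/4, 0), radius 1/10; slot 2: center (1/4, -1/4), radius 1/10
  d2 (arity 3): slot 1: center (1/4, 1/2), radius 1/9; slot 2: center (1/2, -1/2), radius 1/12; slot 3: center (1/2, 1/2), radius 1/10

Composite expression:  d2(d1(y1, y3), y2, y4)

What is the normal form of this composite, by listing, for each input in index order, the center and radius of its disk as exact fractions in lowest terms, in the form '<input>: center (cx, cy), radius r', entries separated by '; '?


y1: center (5/18, 1/2), radius 1/90; y2: center (1/2, -1/2), radius 1/12; y3: center (5/18, 17/36), radius 1/90; y4: center (1/2, 1/2), radius 1/10


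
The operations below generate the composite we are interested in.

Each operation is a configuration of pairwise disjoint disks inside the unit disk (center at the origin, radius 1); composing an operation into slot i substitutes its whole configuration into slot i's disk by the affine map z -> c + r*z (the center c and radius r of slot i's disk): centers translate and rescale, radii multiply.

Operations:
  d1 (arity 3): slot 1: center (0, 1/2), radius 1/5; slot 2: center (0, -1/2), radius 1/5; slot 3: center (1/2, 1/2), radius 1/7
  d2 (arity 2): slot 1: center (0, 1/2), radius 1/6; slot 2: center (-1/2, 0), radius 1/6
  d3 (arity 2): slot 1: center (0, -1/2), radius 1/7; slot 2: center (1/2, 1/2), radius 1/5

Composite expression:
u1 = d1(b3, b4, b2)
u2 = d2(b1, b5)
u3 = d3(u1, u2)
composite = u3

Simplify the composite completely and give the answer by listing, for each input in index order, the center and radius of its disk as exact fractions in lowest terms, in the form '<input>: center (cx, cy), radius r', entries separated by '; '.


b1: center (1/2, 3/5), radius 1/30; b2: center (1/14, -3/7), radius 1/49; b3: center (0, -3/7), radius 1/35; b4: center (0, -4/7), radius 1/35; b5: center (2/5, 1/2), radius 1/30

Follow each b-input down from d3: c' goes to c + r*c', radius to r*r'.
tracing b3 down its 2-map path: center (0, -3/7), radius 1/35
tracing b4 down its 2-map path: center (0, -4/7), radius 1/35
tracing b2 down its 2-map path: center (1/14, -3/7), radius 1/49
tracing b1 down its 2-map path: center (1/2, 3/5), radius 1/30
tracing b5 down its 2-map path: center (2/5, 1/2), radius 1/30


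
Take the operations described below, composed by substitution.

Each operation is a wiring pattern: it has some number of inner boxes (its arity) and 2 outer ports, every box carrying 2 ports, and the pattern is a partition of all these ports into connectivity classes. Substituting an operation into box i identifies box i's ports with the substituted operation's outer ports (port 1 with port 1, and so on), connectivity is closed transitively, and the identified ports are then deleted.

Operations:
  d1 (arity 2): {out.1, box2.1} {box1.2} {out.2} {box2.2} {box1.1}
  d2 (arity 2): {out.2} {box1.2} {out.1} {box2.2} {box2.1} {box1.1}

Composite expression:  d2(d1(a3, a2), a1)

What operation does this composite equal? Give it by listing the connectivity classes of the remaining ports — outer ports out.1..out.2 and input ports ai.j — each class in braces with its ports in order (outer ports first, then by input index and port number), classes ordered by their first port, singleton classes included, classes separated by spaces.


{out.1} {out.2} {a1.1} {a1.2} {a2.1} {a2.2} {a3.1} {a3.2}

Connectivity passes through glued d2-boundaries; trace each wire chain.
after d1, the pattern on (a3, a2) reads {out.1, a2.1} {out.2} {a2.2} {a3.1} {a3.2} (out.j = its outer ports)
after d2, the pattern on (a3, a2, a1) reads {out.1} {out.2} {a1.1} {a1.2} {a2.1} {a2.2} {a3.1} {a3.2} (out.j = its outer ports)


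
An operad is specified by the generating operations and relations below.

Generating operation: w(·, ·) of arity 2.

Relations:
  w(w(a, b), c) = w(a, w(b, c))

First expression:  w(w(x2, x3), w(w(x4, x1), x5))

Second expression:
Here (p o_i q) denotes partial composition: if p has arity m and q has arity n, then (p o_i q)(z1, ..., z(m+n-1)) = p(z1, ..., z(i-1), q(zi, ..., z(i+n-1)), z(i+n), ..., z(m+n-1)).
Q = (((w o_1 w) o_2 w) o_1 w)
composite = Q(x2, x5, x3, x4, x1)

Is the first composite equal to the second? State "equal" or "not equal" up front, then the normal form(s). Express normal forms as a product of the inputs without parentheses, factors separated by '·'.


The first composite normalizes to x2 · x3 · x4 · x1 · x5
The second composite normalizes to x2 · x5 · x3 · x4 · x1
Different reductions; not equal.

not equal: they reduce to x2 · x3 · x4 · x1 · x5 and x2 · x5 · x3 · x4 · x1


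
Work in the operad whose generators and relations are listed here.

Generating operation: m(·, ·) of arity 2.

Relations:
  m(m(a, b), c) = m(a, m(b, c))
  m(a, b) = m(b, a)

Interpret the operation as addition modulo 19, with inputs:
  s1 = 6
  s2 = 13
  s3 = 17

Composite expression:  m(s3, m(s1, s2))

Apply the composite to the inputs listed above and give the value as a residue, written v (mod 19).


17 (mod 19)

m(s1, s2) = 0
m(s3, m(s1, s2)) = 17


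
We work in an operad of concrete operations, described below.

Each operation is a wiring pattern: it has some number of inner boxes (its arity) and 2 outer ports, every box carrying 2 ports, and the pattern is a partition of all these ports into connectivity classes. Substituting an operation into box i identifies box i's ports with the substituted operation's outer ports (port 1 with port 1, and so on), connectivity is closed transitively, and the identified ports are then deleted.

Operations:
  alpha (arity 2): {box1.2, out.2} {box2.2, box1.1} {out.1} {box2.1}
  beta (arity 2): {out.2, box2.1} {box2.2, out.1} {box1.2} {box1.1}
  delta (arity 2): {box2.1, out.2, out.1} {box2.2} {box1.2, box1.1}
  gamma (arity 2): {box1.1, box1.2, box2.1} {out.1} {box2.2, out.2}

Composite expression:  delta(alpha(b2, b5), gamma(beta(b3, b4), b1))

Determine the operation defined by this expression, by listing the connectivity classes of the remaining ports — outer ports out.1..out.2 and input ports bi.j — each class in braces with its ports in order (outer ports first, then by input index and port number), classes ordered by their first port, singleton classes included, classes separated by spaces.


Two ports join when wires chain via delta-identified ports.
composing alpha on (b2, b5), with out.j its own outer ports: {out.1} {out.2, b2.2} {b2.1, b5.2} {b5.1}
composing beta on (b3, b4), with out.j its own outer ports: {out.1, b4.2} {out.2, b4.1} {b3.1} {b3.2}
composing gamma on (b3, b4, b1), with out.j its own outer ports: {out.1} {out.2, b1.2} {b1.1, b4.1, b4.2} {b3.1} {b3.2}
composing delta on (b2, b5, b3, b4, b1), with out.j its own outer ports: {out.1, out.2} {b1.1, b4.1, b4.2} {b1.2} {b2.1, b5.2} {b2.2} {b3.1} {b3.2} {b5.1}

{out.1, out.2} {b1.1, b4.1, b4.2} {b1.2} {b2.1, b5.2} {b2.2} {b3.1} {b3.2} {b5.1}


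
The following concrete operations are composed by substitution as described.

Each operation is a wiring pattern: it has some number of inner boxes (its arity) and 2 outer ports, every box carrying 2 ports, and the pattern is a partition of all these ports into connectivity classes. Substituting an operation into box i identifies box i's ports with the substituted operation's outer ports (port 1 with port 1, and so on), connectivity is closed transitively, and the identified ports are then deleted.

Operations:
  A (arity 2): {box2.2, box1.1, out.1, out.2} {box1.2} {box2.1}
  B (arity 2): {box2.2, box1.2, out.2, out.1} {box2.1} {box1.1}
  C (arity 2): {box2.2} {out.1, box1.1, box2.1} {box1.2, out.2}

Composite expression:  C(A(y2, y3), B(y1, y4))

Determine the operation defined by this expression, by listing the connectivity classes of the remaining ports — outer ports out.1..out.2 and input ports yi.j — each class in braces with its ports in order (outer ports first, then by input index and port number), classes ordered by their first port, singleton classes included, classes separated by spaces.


{out.1, out.2, y1.2, y2.1, y3.2, y4.2} {y1.1} {y2.2} {y3.1} {y4.1}

Treat the ports identified at C as solder joints: merge, then drop.
composing A on (y2, y3), with out.j its own outer ports: {out.1, out.2, y2.1, y3.2} {y2.2} {y3.1}
composing B on (y1, y4), with out.j its own outer ports: {out.1, out.2, y1.2, y4.2} {y1.1} {y4.1}
composing C on (y2, y3, y1, y4), with out.j its own outer ports: {out.1, out.2, y1.2, y2.1, y3.2, y4.2} {y1.1} {y2.2} {y3.1} {y4.1}


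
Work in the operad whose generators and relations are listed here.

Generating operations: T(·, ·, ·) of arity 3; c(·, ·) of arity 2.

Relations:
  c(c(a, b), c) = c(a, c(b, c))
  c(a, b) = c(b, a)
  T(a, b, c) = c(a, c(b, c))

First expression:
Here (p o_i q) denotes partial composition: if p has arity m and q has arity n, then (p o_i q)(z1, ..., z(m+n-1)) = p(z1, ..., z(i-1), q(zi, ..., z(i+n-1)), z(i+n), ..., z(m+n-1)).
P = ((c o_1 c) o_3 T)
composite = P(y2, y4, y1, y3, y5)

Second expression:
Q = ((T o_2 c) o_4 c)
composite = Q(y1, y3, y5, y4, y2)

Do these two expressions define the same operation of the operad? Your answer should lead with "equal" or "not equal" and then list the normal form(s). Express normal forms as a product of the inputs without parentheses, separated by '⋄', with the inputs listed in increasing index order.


In normal form, the first expression is y1 ⋄ y2 ⋄ y3 ⋄ y4 ⋄ y5
In normal form, the second expression is y1 ⋄ y2 ⋄ y3 ⋄ y4 ⋄ y5
The normal forms match — equal.

equal — both sides give y1 ⋄ y2 ⋄ y3 ⋄ y4 ⋄ y5


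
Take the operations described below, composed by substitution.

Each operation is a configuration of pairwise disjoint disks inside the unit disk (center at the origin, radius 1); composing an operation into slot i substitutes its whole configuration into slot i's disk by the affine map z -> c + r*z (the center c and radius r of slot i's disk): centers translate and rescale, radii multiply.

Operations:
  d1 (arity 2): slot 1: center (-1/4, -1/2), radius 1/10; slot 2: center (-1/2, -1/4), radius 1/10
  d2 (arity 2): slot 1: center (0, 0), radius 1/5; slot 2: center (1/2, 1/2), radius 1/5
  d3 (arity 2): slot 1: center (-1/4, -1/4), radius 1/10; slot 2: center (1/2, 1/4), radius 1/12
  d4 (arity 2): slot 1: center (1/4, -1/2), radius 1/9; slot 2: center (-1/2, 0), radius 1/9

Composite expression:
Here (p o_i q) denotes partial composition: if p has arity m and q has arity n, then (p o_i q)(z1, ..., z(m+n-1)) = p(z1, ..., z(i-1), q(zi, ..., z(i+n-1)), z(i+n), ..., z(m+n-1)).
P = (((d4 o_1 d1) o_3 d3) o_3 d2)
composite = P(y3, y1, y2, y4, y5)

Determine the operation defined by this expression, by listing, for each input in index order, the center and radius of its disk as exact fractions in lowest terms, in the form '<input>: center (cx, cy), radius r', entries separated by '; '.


y1: center (7/36, -19/36), radius 1/90; y2: center (-19/36, -1/36), radius 1/450; y3: center (2/9, -5/9), radius 1/90; y4: center (-47/90, -1/45), radius 1/450; y5: center (-4/9, 1/36), radius 1/108

Follow each y-input down from d4: c' goes to c + r*c', radius to r*r'.
input y3: applying the 2 nested substitutions gives center (2/9, -5/9), radius 1/90
input y1: applying the 2 nested substitutions gives center (7/36, -19/36), radius 1/90
input y2: applying the 3 nested substitutions gives center (-19/36, -1/36), radius 1/450
input y4: applying the 3 nested substitutions gives center (-47/90, -1/45), radius 1/450
input y5: applying the 2 nested substitutions gives center (-4/9, 1/36), radius 1/108


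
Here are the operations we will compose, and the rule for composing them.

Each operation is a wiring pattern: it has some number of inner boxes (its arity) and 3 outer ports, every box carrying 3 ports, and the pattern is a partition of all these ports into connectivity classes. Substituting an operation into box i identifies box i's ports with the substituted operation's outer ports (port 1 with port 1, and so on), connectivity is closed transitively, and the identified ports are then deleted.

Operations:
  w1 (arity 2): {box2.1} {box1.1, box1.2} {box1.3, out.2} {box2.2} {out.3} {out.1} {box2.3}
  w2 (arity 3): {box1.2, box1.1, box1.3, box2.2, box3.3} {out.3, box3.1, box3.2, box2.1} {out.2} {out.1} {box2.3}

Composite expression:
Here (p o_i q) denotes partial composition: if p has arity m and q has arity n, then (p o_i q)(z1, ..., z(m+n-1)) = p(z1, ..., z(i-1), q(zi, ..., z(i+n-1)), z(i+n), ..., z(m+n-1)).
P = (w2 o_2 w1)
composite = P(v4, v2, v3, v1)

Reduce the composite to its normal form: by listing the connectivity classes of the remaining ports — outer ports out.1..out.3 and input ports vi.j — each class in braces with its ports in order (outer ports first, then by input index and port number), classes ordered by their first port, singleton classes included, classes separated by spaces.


Reachability decides: close wires over w2-identified ports.
through w1, on inputs (v2, v3): {out.1} {out.2, v2.3} {out.3} {v2.1, v2.2} {v3.1} {v3.2} {v3.3} (out.j = stage outer ports)
through w2, on inputs (v4, v2, v3, v1): {out.1} {out.2} {out.3, v1.1, v1.2} {v1.3, v2.3, v4.1, v4.2, v4.3} {v2.1, v2.2} {v3.1} {v3.2} {v3.3} (out.j = stage outer ports)

{out.1} {out.2} {out.3, v1.1, v1.2} {v1.3, v2.3, v4.1, v4.2, v4.3} {v2.1, v2.2} {v3.1} {v3.2} {v3.3}


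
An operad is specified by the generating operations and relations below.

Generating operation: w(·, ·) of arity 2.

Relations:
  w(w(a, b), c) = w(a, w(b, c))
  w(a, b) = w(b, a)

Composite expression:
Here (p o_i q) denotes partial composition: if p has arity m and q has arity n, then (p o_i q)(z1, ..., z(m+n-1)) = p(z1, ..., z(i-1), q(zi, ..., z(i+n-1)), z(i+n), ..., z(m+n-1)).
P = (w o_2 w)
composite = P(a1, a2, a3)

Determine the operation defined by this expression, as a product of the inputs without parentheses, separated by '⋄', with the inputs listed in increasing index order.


a1 ⋄ a2 ⋄ a3

Both nesting and order wash out for w; what remains is which a's occur.
w(a2, a3) reduces to a2 ⋄ a3
w(a1, w(a2, a3)) reduces to a1 ⋄ a2 ⋄ a3
commutativity sorts the factors: a1 ⋄ a2 ⋄ a3


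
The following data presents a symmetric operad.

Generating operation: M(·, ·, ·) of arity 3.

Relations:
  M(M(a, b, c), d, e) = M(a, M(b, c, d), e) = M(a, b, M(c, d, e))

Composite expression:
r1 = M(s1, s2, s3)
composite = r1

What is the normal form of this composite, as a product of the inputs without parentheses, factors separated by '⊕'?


s1 ⊕ s2 ⊕ s3


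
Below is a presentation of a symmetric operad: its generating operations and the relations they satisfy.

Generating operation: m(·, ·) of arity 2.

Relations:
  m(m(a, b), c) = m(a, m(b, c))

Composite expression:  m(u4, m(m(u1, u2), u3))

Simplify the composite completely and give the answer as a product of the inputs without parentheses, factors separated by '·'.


Under associativity of m, the answer is the u's in reading order.
m(u1, u2) linearizes to u1 · u2
m(m(u1, u2), u3) linearizes to u1 · u2 · u3
m(u4, m(m(u1, u2), u3)) linearizes to u4 · u1 · u2 · u3

u4 · u1 · u2 · u3


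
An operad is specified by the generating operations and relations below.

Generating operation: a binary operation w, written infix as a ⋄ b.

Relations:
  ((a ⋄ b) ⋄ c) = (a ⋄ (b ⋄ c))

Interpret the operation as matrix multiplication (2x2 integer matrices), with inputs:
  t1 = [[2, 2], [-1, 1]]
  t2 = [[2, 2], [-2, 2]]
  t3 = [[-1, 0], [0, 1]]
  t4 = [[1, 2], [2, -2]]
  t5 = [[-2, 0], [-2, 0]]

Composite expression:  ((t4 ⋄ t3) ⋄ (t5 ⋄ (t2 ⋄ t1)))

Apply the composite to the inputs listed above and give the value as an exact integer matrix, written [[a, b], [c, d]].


(t4 ⋄ t3) = [[-1, 2], [-2, -2]]
(t2 ⋄ t1) = [[2, 6], [-6, -2]]
(t5 ⋄ (t2 ⋄ t1)) = [[-4, -12], [-4, -12]]
((t4 ⋄ t3) ⋄ (t5 ⋄ (t2 ⋄ t1))) = [[-4, -12], [16, 48]]

[[-4, -12], [16, 48]]


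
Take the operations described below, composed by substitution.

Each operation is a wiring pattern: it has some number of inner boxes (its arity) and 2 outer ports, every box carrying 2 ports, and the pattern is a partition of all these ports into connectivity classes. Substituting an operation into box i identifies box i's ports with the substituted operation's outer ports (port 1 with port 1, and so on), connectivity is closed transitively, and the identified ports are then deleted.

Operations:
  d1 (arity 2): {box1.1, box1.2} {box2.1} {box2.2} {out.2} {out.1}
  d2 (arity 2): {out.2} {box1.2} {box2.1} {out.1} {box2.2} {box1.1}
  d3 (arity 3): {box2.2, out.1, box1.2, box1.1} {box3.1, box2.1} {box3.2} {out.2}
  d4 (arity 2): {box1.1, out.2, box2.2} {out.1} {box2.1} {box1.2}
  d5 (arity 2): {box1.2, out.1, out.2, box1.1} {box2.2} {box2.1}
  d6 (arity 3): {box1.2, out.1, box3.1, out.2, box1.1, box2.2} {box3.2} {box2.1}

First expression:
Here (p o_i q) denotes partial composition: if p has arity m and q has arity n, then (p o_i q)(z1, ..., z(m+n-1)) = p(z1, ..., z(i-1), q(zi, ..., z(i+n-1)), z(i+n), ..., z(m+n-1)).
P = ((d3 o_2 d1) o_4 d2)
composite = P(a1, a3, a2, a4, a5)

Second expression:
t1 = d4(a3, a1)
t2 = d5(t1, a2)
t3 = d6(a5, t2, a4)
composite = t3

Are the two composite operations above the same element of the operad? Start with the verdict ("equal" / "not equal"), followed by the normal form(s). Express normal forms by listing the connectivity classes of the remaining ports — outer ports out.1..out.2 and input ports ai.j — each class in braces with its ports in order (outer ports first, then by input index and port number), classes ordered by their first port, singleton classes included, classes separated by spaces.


not equal: they reduce to {out.1, a1.1, a1.2} {out.2} {a2.1} {a2.2} {a3.1, a3.2} {a4.1} {a4.2} {a5.1} {a5.2} and {out.1, out.2, a1.2, a3.1, a4.1, a5.1, a5.2} {a1.1} {a2.1} {a2.2} {a3.2} {a4.2}

The first expression reduces to {out.1, a1.1, a1.2} {out.2} {a2.1} {a2.2} {a3.1, a3.2} {a4.1} {a4.2} {a5.1} {a5.2}
The second expression reduces to {out.1, out.2, a1.2, a3.1, a4.1, a5.1, a5.2} {a1.1} {a2.1} {a2.2} {a3.2} {a4.2}
The forms do not match — not equal.
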